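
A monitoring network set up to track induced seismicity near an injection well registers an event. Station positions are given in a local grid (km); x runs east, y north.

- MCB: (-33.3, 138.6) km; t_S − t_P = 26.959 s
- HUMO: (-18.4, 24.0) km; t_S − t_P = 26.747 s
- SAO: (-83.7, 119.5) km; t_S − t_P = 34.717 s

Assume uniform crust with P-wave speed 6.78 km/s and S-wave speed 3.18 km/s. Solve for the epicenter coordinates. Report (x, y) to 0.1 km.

123.2 km east, 98.9 km north

Distance from S−P lag: d = Δt · v_P v_S / (v_P − v_S) = Δt · (6.78·3.18)/(6.78−3.18) ≈ 5.9890·Δt.
So d_MCB = 161.46, d_HUMO = 160.19, d_SAO = 207.92 km.
Circle about each station: (x + 33.3)² + (y − 138.6)² = 161.46²; (x + 18.4)² + (y − 24.0)² = 160.19²; (x + 83.7)² + (y − 119.5)² = 207.92².
Subtracting the MCB equation from the HUMO and SAO equations removes the quadratic terms:
29.8 x − 229.2 y = -18995.79
-100.8 x − 38.2 y = -16194.30
Solving the 2×2 system: x ≈ 123.2, y ≈ 98.9 km.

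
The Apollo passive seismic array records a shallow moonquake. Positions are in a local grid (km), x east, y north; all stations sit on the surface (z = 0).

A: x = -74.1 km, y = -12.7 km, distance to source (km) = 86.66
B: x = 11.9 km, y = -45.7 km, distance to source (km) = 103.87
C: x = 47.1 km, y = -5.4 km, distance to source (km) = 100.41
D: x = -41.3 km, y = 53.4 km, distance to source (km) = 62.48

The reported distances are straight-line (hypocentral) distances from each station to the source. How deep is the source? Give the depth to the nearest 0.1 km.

Each station gives a sphere (x−x_i)² + (y−y_i)² + z² = d_i² (stations at z=0).
Subtracting the A sphere from B and C: z² cancels, leaving linear equations in x and y:
172.0 x − 66.0 y = -6701.02
242.4 x + 14.6 y = -5976.74
Solving: x ≈ -26.597, y ≈ 32.217 km (keep extra digits for the depth step; rounded: -26.6, 32.2).
Then from the A sphere: z² = 86.66² − (x + 74.1)² − (y + 12.7)² with x = -26.597, y = 32.217, so z ≈ 56.885 ≈ 56.9 km.
Check against D (with the unrounded solution): distance 62.46 ≈ 62.48 km. ✓

depth ≈ 56.9 km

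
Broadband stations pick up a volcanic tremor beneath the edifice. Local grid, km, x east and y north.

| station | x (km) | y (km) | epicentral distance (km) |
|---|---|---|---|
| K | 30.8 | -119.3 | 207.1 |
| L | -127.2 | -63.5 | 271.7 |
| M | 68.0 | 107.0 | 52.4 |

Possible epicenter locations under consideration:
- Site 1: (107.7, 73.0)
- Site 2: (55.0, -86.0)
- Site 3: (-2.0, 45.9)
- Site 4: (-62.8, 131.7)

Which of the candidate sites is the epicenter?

For each candidate, compare |candidate − station| to the reported distance:
Site 1: residuals K 0.0, L 0.0, M 0.1 → max 0.1 km
Site 2: residuals K 165.9, L 88.1, M 141.0 → max 165.9 km
Site 3: residuals K 38.7, L 105.4, M 40.5 → max 105.4 km
Site 4: residuals K 60.8, L 66.2, M 80.7 → max 80.7 km
Only Site 1 has all residuals ≈ 0.

Site 1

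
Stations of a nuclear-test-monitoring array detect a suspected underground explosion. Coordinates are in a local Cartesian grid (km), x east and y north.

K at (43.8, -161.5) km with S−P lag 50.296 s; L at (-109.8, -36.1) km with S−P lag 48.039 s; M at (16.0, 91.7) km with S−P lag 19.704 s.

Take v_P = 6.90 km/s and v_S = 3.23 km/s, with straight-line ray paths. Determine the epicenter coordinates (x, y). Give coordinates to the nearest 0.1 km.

Distance from S−P lag: d = Δt · v_P v_S / (v_P − v_S) = Δt · (6.90·3.23)/(6.90−3.23) ≈ 6.0728·Δt.
So d_K = 305.44, d_L = 291.73, d_M = 119.66 km.
Circle about each station: (x − 43.8)² + (y + 161.5)² = 305.44²; (x + 109.8)² + (y + 36.1)² = 291.73²; (x − 16.0)² + (y − 91.7)² = 119.66².
Subtracting the K equation from the L and M equations removes the quadratic terms:
-307.2 x + 250.8 y = -6454.24
-55.6 x + 506.4 y = 59639.28
Solving the 2×2 system: x ≈ 128.7, y ≈ 131.9 km.

128.7 km east, 131.9 km north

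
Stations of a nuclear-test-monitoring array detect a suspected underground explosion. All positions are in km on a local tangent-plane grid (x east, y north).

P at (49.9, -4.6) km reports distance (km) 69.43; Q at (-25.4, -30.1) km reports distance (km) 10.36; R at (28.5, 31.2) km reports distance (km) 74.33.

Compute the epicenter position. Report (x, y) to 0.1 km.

Circle about each station: (x − 49.9)² + (y + 4.6)² = 69.43²; (x + 25.4)² + (y + 30.1)² = 10.36²; (x − 28.5)² + (y − 31.2)² = 74.33².
Subtracting pairs of circle equations eliminates x²+y² and gives linear equations (the radical axes):
-150.6 x − 51.0 y = 3753.20
-42.8 x + 71.6 y = -1429.90
Solving the 2×2 system: x ≈ -15.1, y ≈ -29.0 km.

x ≈ -15.1 km, y ≈ -29.0 km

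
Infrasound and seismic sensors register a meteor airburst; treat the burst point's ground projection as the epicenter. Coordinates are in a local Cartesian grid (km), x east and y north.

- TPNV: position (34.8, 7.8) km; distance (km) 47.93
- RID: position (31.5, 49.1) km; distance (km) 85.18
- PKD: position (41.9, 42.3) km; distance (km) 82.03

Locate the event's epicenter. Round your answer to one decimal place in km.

Circle about each station: (x − 34.8)² + (y − 7.8)² = 47.93²; (x − 31.5)² + (y − 49.1)² = 85.18²; (x − 41.9)² + (y − 42.3)² = 82.03².
Subtracting pairs of circle equations eliminates x²+y² and gives linear equations (the radical axes):
-6.6 x + 82.6 y = -2827.17
14.2 x + 69.0 y = -2158.62
Solving the 2×2 system: x ≈ 10.3, y ≈ -33.4 km.
Check against TPNV (with the unrounded x, y): √((x − 34.8)²+(y − 7.8)²) = 47.94 ≈ 47.93 km. ✓

(10.3, -33.4)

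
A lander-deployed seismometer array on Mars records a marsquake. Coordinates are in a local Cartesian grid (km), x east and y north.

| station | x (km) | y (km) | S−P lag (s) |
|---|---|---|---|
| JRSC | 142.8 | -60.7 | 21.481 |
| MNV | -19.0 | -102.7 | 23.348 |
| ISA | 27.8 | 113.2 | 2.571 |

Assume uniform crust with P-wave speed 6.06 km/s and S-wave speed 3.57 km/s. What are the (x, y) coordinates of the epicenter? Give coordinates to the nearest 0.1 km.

Distance from S−P lag: d = Δt · v_P v_S / (v_P − v_S) = Δt · (6.06·3.57)/(6.06−3.57) ≈ 8.6884·Δt.
So d_JRSC = 186.64, d_MNV = 202.86, d_ISA = 22.34 km.
Circle about each station: (x − 142.8)² + (y + 60.7)² = 186.64²; (x + 19.0)² + (y + 102.7)² = 202.86²; (x − 27.8)² + (y − 113.2)² = 22.34².
Subtracting the JRSC equation from the MNV and ISA equations removes the quadratic terms:
-323.6 x − 84.0 y = -19485.73
-230.0 x + 347.8 y = 23846.16
Solving the 2×2 system: x ≈ 36.2, y ≈ 92.5 km.

x ≈ 36.2 km, y ≈ 92.5 km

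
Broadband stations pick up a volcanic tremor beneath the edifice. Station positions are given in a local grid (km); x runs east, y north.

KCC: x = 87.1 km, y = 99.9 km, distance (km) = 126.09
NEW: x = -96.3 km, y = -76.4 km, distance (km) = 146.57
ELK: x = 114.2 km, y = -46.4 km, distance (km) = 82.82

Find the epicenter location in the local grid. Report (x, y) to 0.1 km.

Circle about each station: (x − 87.1)² + (y − 99.9)² = 126.09²; (x + 96.3)² + (y + 76.4)² = 146.57²; (x − 114.2)² + (y + 46.4)² = 82.82².
Subtracting pairs of circle equations eliminates x²+y² and gives linear equations (the radical axes):
-366.8 x − 352.6 y = -8039.85
54.2 x − 292.6 y = 6667.72
Solving the 2×2 system: x ≈ 37.2, y ≈ -15.9 km.

(37.2, -15.9)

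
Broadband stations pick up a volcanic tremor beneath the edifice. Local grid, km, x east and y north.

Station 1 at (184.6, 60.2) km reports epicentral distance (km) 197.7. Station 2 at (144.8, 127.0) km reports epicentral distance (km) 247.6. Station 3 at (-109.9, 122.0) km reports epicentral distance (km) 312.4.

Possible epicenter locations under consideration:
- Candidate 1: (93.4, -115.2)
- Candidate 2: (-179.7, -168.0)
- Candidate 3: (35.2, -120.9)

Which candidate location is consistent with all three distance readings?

For each candidate, compare |candidate − station| to the reported distance:
Candidate 1: residuals Station 1 0.0, Station 2 0.0, Station 3 0.0 → max 0.0 km
Candidate 2: residuals Station 1 232.2, Station 2 190.9, Station 3 14.1 → max 232.2 km
Candidate 3: residuals Station 1 37.1, Station 2 23.4, Station 3 29.5 → max 37.1 km
Only Candidate 1 has all residuals ≈ 0.

Candidate 1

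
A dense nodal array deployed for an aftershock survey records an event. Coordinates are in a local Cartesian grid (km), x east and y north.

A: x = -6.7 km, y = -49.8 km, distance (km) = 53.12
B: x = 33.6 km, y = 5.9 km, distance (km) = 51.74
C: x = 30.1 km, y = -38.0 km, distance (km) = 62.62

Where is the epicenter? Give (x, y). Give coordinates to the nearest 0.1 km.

Circle about each station: (x + 6.7)² + (y + 49.8)² = 53.12²; (x − 33.6)² + (y − 5.9)² = 51.74²; (x − 30.1)² + (y + 38.0)² = 62.62².
Subtracting the A equation from the B and C equations removes the quadratic terms:
80.6 x + 111.4 y = -1216.45
73.6 x + 23.6 y = -1274.45
Solving the 2×2 system: x ≈ -18.0, y ≈ 2.1 km.

-18.0 km east, 2.1 km north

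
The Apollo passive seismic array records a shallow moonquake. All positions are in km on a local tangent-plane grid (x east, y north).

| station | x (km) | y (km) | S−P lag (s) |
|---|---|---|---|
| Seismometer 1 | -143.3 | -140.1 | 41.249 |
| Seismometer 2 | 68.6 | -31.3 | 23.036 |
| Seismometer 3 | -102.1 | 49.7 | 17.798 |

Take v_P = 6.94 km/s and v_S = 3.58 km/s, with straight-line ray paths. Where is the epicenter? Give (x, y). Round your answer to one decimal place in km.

Distance from S−P lag: d = Δt · v_P v_S / (v_P − v_S) = Δt · (6.94·3.58)/(6.94−3.58) ≈ 7.3944·Δt.
So d_Seismometer 1 = 305.01, d_Seismometer 2 = 170.34, d_Seismometer 3 = 131.61 km.
Circle about each station: (x + 143.3)² + (y + 140.1)² = 305.01²; (x − 68.6)² + (y + 31.3)² = 170.34²; (x + 102.1)² + (y − 49.7)² = 131.61².
Subtracting pairs of circle equations eliminates x²+y² and gives linear equations (the radical axes):
423.8 x + 217.6 y = 29538.13
82.4 x + 379.6 y = 48441.51
Solving the 2×2 system: x ≈ 4.7, y ≈ 126.6 km.
Check against Seismometer 1 (with the unrounded x, y): √((x + 143.3)²+(y + 140.1)²) = 305.01 ≈ 305.01 km. ✓

x ≈ 4.7 km, y ≈ 126.6 km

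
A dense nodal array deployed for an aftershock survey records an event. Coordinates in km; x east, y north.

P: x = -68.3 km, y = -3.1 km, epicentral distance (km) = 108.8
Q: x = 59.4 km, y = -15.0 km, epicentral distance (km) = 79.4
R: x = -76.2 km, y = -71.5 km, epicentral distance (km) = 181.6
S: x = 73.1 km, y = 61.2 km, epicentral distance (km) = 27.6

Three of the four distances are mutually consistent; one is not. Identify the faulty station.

Solve using three stations at a time. Using Q, R, S (subtract circle equations pairwise → linear system) gives (x, y) ≈ (45.6, 63.2).
Distances from that point to each station vs reported:
  P: calculated 131.8 vs reported 108.8 → residual 23.0 km
  Q: calculated 79.4 vs reported 79.4 → residual 0.0 km
  R: calculated 181.6 vs reported 181.6 → residual 0.0 km
  S: calculated 27.6 vs reported 27.6 → residual 0.0 km
Q, R, S are mutually consistent (residuals ≈ 0); P is off by 23.0 km.

P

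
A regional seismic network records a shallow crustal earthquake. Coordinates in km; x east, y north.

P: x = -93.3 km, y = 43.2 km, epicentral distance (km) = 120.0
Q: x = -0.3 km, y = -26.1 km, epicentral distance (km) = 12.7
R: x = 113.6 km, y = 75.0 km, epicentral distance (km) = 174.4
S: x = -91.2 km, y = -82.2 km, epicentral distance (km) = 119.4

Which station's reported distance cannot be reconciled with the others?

Solve using three stations at a time. Using P, Q, S (subtract circle equations pairwise → linear system) gives (x, y) ≈ (9.7, -18.4).
Distances from that point to each station vs reported:
  P: calculated 120.0 vs reported 120.0 → residual 0.0 km
  Q: calculated 12.6 vs reported 12.7 → residual 0.1 km
  R: calculated 139.7 vs reported 174.4 → residual 34.7 km
  S: calculated 119.4 vs reported 119.4 → residual 0.0 km
P, Q, S are mutually consistent (residuals ≈ 0); R is off by 34.7 km.

R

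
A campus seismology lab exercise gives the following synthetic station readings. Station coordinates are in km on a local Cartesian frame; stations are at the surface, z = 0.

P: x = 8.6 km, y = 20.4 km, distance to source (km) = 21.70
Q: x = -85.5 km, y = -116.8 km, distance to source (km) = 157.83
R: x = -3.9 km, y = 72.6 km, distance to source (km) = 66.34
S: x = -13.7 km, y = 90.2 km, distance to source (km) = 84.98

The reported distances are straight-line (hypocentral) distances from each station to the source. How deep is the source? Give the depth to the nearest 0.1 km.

z ≈ 18.9 km

Each station gives a sphere (x−x_i)² + (y−y_i)² + z² = d_i² (stations at z=0).
Subtracting the P sphere from Q and R: z² cancels, leaving linear equations in x and y:
-188.2 x − 274.4 y = -3977.05
-25.0 x + 104.4 y = 865.74
Solving: x ≈ 6.701, y ≈ 9.897 km (keep extra digits for the depth step; rounded: 6.7, 9.9).
Then from the P sphere: z² = 21.70² − (x − 8.6)² − (y − 20.4)² with x = 6.701, y = 9.897, so z ≈ 18.894 ≈ 18.9 km.
Check against S (with the unrounded solution): distance 84.98 ≈ 84.98 km. ✓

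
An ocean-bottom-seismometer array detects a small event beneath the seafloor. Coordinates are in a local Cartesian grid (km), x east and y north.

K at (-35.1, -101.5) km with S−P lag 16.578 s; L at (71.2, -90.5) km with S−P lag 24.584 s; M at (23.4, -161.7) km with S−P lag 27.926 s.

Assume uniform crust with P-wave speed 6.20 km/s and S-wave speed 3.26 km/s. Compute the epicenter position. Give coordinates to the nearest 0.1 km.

Distance from S−P lag: d = Δt · v_P v_S / (v_P − v_S) = Δt · (6.20·3.26)/(6.20−3.26) ≈ 6.8748·Δt.
So d_K = 113.97, d_L = 169.01, d_M = 191.99 km.
Circle about each station: (x + 35.1)² + (y + 101.5)² = 113.97²; (x − 71.2)² + (y + 90.5)² = 169.01²; (x − 23.4)² + (y + 161.7)² = 191.99².
Subtracting the K equation from the L and M equations removes the quadratic terms:
212.6 x + 22.0 y = -13849.79
117.0 x − 120.4 y = -8710.81
Solving the 2×2 system: x ≈ -66.0, y ≈ 8.2 km.
Check against K (with the unrounded x, y): √((x + 35.1)²+(y + 101.5)²) = 113.98 ≈ 113.97 km. ✓

(-66.0, 8.2)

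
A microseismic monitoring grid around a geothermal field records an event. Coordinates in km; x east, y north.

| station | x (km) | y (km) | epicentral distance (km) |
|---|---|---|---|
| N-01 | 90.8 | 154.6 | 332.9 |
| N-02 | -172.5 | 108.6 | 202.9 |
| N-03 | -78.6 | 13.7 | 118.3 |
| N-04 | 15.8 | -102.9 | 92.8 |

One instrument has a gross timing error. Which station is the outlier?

Solve using three stations at a time. Using N-01, N-02, N-03 (subtract circle equations pairwise → linear system) gives (x, y) ≈ (-134.3, -90.7).
Distances from that point to each station vs reported:
  N-01: calculated 332.9 vs reported 332.9 → residual 0.0 km
  N-02: calculated 202.9 vs reported 202.9 → residual 0.0 km
  N-03: calculated 118.3 vs reported 118.3 → residual 0.0 km
  N-04: calculated 150.6 vs reported 92.8 → residual 57.8 km
N-01, N-02, N-03 are mutually consistent (residuals ≈ 0); N-04 is off by 57.8 km.

N-04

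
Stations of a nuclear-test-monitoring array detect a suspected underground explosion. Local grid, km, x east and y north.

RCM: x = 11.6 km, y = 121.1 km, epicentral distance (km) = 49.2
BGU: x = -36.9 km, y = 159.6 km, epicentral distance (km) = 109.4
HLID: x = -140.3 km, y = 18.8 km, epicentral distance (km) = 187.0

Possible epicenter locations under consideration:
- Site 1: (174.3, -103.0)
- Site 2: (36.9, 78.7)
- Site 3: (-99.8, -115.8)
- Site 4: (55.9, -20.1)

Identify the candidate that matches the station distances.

For each candidate, compare |candidate − station| to the reported distance:
Site 1: residuals RCM 227.7, BGU 227.6, HLID 150.4 → max 227.7 km
Site 2: residuals RCM 0.2, BGU 0.1, HLID 0.1 → max 0.2 km
Site 3: residuals RCM 212.6, BGU 173.1, HLID 46.4 → max 212.6 km
Site 4: residuals RCM 98.8, BGU 92.8, HLID 13.0 → max 98.8 km
Only Site 2 has all residuals ≈ 0.

Site 2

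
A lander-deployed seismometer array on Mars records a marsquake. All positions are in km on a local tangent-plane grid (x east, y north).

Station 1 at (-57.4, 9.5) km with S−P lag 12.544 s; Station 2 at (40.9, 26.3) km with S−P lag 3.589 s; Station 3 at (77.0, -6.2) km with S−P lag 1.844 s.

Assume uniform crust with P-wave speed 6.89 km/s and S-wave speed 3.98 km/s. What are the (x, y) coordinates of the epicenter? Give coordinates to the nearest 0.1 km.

60.3 km east, -1.4 km north

Distance from S−P lag: d = Δt · v_P v_S / (v_P − v_S) = Δt · (6.89·3.98)/(6.89−3.98) ≈ 9.4234·Δt.
So d_Station 1 = 118.21, d_Station 2 = 33.82, d_Station 3 = 17.38 km.
Circle about each station: (x + 57.4)² + (y − 9.5)² = 118.21²; (x − 40.9)² + (y − 26.3)² = 33.82²; (x − 77.0)² + (y + 6.2)² = 17.38².
Subtracting pairs of circle equations eliminates x²+y² and gives linear equations (the radical axes):
196.6 x + 33.6 y = 11809.30
268.8 x − 31.4 y = 16253.97
Solving the 2×2 system: x ≈ 60.3, y ≈ -1.4 km.
Check against Station 1 (with the unrounded x, y): √((x + 57.4)²+(y − 9.5)²) = 118.21 ≈ 118.21 km. ✓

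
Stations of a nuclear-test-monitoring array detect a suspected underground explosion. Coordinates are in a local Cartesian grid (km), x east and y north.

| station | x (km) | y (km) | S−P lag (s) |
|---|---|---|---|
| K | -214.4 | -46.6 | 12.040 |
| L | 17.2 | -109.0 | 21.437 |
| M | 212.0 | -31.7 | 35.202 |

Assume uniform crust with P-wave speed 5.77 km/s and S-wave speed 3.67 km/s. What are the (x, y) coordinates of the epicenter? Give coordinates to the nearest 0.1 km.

x ≈ -134.6 km, y ≈ 44.9 km

Distance from S−P lag: d = Δt · v_P v_S / (v_P − v_S) = Δt · (5.77·3.67)/(5.77−3.67) ≈ 10.0838·Δt.
So d_K = 121.41, d_L = 216.17, d_M = 354.97 km.
Circle about each station: (x + 214.4)² + (y + 46.6)² = 121.41²; (x − 17.2)² + (y + 109.0)² = 216.17²; (x − 212.0)² + (y + 31.7)² = 354.97².
Subtracting pairs of circle equations eliminates x²+y² and gives linear equations (the radical axes):
463.2 x − 124.8 y = -67951.16
852.8 x + 29.8 y = -113453.34
Solving the 2×2 system: x ≈ -134.6, y ≈ 44.9 km.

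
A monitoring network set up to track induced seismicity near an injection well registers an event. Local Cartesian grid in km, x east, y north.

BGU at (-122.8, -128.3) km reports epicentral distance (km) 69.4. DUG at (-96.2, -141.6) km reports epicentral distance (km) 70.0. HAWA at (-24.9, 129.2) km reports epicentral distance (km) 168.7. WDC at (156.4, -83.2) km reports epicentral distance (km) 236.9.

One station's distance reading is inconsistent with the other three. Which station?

HAWA

Solve using three stations at a time. Using BGU, DUG, WDC (subtract circle equations pairwise → linear system) gives (x, y) ≈ (-80.3, -73.4).
Distances from that point to each station vs reported:
  BGU: calculated 69.4 vs reported 69.4 → residual 0.0 km
  DUG: calculated 70.0 vs reported 70.0 → residual 0.0 km
  HAWA: calculated 210.0 vs reported 168.7 → residual 41.3 km
  WDC: calculated 236.9 vs reported 236.9 → residual 0.0 km
BGU, DUG, WDC are mutually consistent (residuals ≈ 0); HAWA is off by 41.3 km.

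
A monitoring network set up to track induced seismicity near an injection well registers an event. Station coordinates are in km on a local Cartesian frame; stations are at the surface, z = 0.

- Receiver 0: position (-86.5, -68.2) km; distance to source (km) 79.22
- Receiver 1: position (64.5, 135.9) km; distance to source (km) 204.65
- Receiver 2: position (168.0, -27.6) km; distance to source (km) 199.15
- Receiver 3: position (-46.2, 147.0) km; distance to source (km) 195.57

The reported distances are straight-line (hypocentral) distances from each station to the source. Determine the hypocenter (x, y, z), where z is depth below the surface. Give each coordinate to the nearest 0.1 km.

Each station gives a sphere (x−x_i)² + (y−y_i)² + z² = d_i² (stations at z=0).
Subtracting the Receiver 0 sphere from Receiver 1 and Receiver 2: z² cancels, leaving linear equations in x and y:
302.0 x + 408.2 y = -25110.24
509.0 x + 81.2 y = -16532.64
Solving: x ≈ -25.701, y ≈ -42.500 km (keep extra digits for the depth step; rounded: -25.7, -42.5).
Then from the Receiver 0 sphere: z² = 79.22² − (x + 86.5)² − (y + 68.2)² with x = -25.701, y = -42.500, so z ≈ 43.804 ≈ 43.8 km.

(-25.7, -42.5, 43.8)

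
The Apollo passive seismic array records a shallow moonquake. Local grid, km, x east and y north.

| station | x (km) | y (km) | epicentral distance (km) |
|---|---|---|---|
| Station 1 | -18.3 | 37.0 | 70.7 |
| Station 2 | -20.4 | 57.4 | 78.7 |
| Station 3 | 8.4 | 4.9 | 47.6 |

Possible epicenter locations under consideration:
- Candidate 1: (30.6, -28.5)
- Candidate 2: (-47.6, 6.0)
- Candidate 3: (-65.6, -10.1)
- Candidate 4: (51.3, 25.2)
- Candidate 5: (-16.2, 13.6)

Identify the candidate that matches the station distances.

Candidate 4

For each candidate, compare |candidate − station| to the reported distance:
Candidate 1: residuals Station 1 11.0, Station 2 21.2, Station 3 7.5 → max 21.2 km
Candidate 2: residuals Station 1 28.0, Station 2 20.5, Station 3 8.4 → max 28.0 km
Candidate 3: residuals Station 1 3.9, Station 2 2.5, Station 3 27.9 → max 27.9 km
Candidate 4: residuals Station 1 0.1, Station 2 0.1, Station 3 0.1 → max 0.1 km
Candidate 5: residuals Station 1 47.2, Station 2 34.7, Station 3 21.5 → max 47.2 km
Only Candidate 4 has all residuals ≈ 0.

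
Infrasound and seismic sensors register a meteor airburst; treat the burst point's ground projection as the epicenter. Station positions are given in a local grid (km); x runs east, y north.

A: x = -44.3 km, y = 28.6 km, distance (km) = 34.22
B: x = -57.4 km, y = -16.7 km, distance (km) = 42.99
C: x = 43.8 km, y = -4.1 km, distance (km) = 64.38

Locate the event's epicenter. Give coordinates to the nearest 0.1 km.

-20.0 km east, 4.5 km north

Circle about each station: (x + 44.3)² + (y − 28.6)² = 34.22²; (x + 57.4)² + (y + 16.7)² = 42.99²; (x − 43.8)² + (y + 4.1)² = 64.38².
Subtracting the A equation from the B and C equations removes the quadratic terms:
-26.2 x − 90.6 y = 116.07
176.2 x − 65.4 y = -3818.98
Solving the 2×2 system: x ≈ -20.0, y ≈ 4.5 km.
Check against A (with the unrounded x, y): √((x + 44.3)²+(y − 28.6)²) = 34.22 ≈ 34.22 km. ✓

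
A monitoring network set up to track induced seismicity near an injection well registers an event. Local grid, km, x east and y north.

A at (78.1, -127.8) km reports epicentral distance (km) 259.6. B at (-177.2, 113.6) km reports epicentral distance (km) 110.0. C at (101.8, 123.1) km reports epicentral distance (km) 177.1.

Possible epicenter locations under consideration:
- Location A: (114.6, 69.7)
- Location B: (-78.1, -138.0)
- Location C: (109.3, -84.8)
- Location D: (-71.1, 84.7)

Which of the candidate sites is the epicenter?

Location D

For each candidate, compare |candidate − station| to the reported distance:
Location A: residuals A 58.8, B 185.1, C 122.2 → max 185.1 km
Location B: residuals A 103.1, B 160.4, C 140.0 → max 160.4 km
Location C: residuals A 206.5, B 238.5, C 30.9 → max 238.5 km
Location D: residuals A 0.0, B 0.0, C 0.0 → max 0.0 km
Only Location D has all residuals ≈ 0.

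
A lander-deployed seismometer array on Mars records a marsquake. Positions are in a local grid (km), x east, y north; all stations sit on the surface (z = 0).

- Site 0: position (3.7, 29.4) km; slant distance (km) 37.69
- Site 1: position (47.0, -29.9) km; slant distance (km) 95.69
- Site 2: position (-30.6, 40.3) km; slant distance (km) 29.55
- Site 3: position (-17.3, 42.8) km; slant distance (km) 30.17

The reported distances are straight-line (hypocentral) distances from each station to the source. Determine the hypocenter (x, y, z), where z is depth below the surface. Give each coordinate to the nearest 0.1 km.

(-23.1, 29.6, 26.5)

Each station gives a sphere (x−x_i)² + (y−y_i)² + z² = d_i² (stations at z=0).
Subtracting the Site 0 sphere from Site 1 and Site 2: z² cancels, leaving linear equations in x and y:
86.6 x − 118.6 y = -5511.08
-68.6 x + 21.8 y = 2229.73
Solving: x ≈ -23.096, y ≈ 29.604 km (keep extra digits for the depth step; rounded: -23.1, 29.6).
Then from the Site 0 sphere: z² = 37.69² − (x − 3.7)² − (y − 29.4)² with x = -23.096, y = 29.604, so z ≈ 26.504 ≈ 26.5 km.
Check against Site 3 (with the unrounded solution): distance 30.17 ≈ 30.17 km. ✓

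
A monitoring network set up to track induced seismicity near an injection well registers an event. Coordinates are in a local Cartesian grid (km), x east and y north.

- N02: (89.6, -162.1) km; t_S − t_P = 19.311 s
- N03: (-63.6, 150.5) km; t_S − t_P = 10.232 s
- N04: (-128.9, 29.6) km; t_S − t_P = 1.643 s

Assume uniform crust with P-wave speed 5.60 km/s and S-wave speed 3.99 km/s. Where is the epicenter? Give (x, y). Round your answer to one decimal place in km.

Distance from S−P lag: d = Δt · v_P v_S / (v_P − v_S) = Δt · (5.60·3.99)/(5.60−3.99) ≈ 13.8783·Δt.
So d_N02 = 268.00, d_N03 = 142.00, d_N04 = 22.80 km.
Circle about each station: (x − 89.6)² + (y + 162.1)² = 268.00²; (x + 63.6)² + (y − 150.5)² = 142.00²; (x + 128.9)² + (y − 29.6)² = 22.80².
Subtracting pairs of circle equations eliminates x²+y² and gives linear equations (the radical axes):
-306.4 x + 625.2 y = 44050.64
-437.0 x + 383.4 y = 54490.96
Solving the 2×2 system: x ≈ -110.3, y ≈ 16.4 km.

(-110.3, 16.4)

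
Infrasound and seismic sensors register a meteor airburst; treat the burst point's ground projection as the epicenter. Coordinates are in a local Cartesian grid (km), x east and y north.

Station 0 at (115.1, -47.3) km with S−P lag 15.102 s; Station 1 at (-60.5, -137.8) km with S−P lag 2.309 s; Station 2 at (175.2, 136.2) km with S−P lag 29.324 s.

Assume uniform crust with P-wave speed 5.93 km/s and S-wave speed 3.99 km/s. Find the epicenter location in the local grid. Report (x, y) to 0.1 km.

Distance from S−P lag: d = Δt · v_P v_S / (v_P − v_S) = Δt · (5.93·3.99)/(5.93−3.99) ≈ 12.1962·Δt.
So d_Station 0 = 184.19, d_Station 1 = 28.16, d_Station 2 = 357.64 km.
Circle about each station: (x − 115.1)² + (y + 47.3)² = 184.19²; (x + 60.5)² + (y + 137.8)² = 28.16²; (x − 175.2)² + (y − 136.2)² = 357.64².
Subtracting the Station 0 equation from the Station 1 and Station 2 equations removes the quadratic terms:
-351.2 x − 181.0 y = 40296.76
120.2 x + 367.0 y = -60220.23
Solving the 2×2 system: x ≈ -36.3, y ≈ -152.2 km.

(-36.3, -152.2)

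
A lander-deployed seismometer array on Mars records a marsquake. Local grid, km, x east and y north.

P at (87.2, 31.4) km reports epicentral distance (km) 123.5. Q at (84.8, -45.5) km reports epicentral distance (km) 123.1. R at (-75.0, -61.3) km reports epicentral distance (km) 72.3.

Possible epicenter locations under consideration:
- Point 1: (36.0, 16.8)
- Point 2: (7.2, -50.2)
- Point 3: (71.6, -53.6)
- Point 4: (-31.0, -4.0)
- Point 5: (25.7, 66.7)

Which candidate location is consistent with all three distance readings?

Point 4

For each candidate, compare |candidate − station| to the reported distance:
Point 1: residuals P 70.3, Q 44.0, R 63.4 → max 70.3 km
Point 2: residuals P 9.2, Q 45.4, R 10.6 → max 45.4 km
Point 3: residuals P 37.1, Q 107.6, R 74.5 → max 107.6 km
Point 4: residuals P 0.1, Q 0.1, R 0.1 → max 0.1 km
Point 5: residuals P 52.6, Q 3.7, R 90.6 → max 90.6 km
Only Point 4 has all residuals ≈ 0.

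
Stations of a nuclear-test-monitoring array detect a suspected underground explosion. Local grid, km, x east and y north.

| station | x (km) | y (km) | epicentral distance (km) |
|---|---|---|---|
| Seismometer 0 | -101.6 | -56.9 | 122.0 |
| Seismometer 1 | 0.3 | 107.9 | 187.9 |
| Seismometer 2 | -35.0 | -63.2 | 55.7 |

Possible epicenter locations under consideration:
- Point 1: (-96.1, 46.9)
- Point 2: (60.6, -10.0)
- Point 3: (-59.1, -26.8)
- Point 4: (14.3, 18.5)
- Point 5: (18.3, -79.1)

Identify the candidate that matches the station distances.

For each candidate, compare |candidate − station| to the reported distance:
Point 1: residuals Seismometer 0 18.1, Seismometer 1 73.8, Seismometer 2 70.2 → max 73.8 km
Point 2: residuals Seismometer 0 46.8, Seismometer 1 55.5, Seismometer 2 53.7 → max 55.5 km
Point 3: residuals Seismometer 0 69.9, Seismometer 1 40.7, Seismometer 2 12.0 → max 69.9 km
Point 4: residuals Seismometer 0 16.3, Seismometer 1 97.4, Seismometer 2 39.7 → max 97.4 km
Point 5: residuals Seismometer 0 0.1, Seismometer 1 0.0, Seismometer 2 0.1 → max 0.1 km
Only Point 5 has all residuals ≈ 0.

Point 5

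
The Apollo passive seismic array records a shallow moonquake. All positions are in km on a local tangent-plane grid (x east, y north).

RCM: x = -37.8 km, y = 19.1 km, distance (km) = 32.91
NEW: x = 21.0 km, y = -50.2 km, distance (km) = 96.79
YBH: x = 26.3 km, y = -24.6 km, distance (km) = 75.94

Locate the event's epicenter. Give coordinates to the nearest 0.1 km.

x ≈ -12.8 km, y ≈ 40.5 km

Circle about each station: (x + 37.8)² + (y − 19.1)² = 32.91²; (x − 21.0)² + (y + 50.2)² = 96.79²; (x − 26.3)² + (y + 24.6)² = 75.94².
Subtracting the RCM equation from the NEW and YBH equations removes the quadratic terms:
117.6 x − 138.6 y = -7117.85
128.2 x − 87.4 y = -5180.62
Solving the 2×2 system: x ≈ -12.8, y ≈ 40.5 km.
Check against RCM (with the unrounded x, y): √((x + 37.8)²+(y − 19.1)²) = 32.89 ≈ 32.91 km. ✓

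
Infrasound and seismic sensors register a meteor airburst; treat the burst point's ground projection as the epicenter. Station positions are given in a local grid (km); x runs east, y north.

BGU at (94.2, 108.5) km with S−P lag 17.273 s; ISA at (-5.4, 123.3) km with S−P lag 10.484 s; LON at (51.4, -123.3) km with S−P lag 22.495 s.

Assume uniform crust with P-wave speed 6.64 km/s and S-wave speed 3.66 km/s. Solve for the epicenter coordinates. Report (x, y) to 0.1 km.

Distance from S−P lag: d = Δt · v_P v_S / (v_P − v_S) = Δt · (6.64·3.66)/(6.64−3.66) ≈ 8.1552·Δt.
So d_BGU = 140.86, d_ISA = 85.50, d_LON = 183.45 km.
Circle about each station: (x − 94.2)² + (y − 108.5)² = 140.86²; (x + 5.4)² + (y − 123.3)² = 85.50²; (x − 51.4)² + (y + 123.3)² = 183.45².
Subtracting pairs of circle equations eliminates x²+y² and gives linear equations (the radical axes):
-199.2 x + 29.6 y = 7117.45
-85.6 x − 463.6 y = -16613.40
Solving the 2×2 system: x ≈ -29.6, y ≈ 41.3 km.

-29.6 km east, 41.3 km north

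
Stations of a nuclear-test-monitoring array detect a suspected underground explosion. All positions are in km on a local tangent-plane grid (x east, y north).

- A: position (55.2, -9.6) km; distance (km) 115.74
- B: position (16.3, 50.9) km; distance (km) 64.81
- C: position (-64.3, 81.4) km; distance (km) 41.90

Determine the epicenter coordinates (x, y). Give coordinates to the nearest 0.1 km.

Circle about each station: (x − 55.2)² + (y + 9.6)² = 115.74²; (x − 16.3)² + (y − 50.9)² = 64.81²; (x + 64.3)² + (y − 81.4)² = 41.90².
Subtracting the A equation from the B and C equations removes the quadratic terms:
-77.8 x + 121.0 y = 8912.71
-239.0 x + 182.0 y = 19261.39
Solving the 2×2 system: x ≈ -48.0, y ≈ 42.8 km.
Check against A (with the unrounded x, y): √((x − 55.2)²+(y + 9.6)²) = 115.74 ≈ 115.74 km. ✓

(-48.0, 42.8)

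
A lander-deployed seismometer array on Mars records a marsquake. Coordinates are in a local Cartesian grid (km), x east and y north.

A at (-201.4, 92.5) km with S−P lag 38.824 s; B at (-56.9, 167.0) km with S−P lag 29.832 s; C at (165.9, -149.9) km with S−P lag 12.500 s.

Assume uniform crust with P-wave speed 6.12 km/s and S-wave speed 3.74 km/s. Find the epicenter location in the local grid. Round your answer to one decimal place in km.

(151.1, -30.6)

Distance from S−P lag: d = Δt · v_P v_S / (v_P − v_S) = Δt · (6.12·3.74)/(6.12−3.74) ≈ 9.6171·Δt.
So d_A = 373.38, d_B = 286.90, d_C = 120.21 km.
Circle about each station: (x + 201.4)² + (y − 92.5)² = 373.38²; (x + 56.9)² + (y − 167.0)² = 286.90²; (x − 165.9)² + (y + 149.9)² = 120.21².
Subtracting pairs of circle equations eliminates x²+y² and gives linear equations (the radical axes):
289.0 x + 149.0 y = 39109.41
734.6 x − 484.8 y = 125836.79
Solving the 2×2 system: x ≈ 151.1, y ≈ -30.6 km.
Check against A (with the unrounded x, y): √((x + 201.4)²+(y − 92.5)²) = 373.38 ≈ 373.38 km. ✓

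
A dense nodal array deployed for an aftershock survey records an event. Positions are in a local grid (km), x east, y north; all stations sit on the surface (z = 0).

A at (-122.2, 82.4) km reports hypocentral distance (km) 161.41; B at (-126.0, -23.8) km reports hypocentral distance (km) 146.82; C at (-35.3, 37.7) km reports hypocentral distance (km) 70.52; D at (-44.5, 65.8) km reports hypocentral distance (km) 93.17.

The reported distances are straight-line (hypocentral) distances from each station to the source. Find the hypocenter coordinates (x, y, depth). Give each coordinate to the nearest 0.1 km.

Each station gives a sphere (x−x_i)² + (y−y_i)² + z² = d_i² (stations at z=0).
Subtracting the A sphere from B and C: z² cancels, leaving linear equations in x and y:
-7.6 x − 212.4 y = -783.08
173.8 x − 89.4 y = 2024.90
Solving: x ≈ 13.302, y ≈ 3.211 km (keep extra digits for the depth step; rounded: 13.3, 3.2).
Then from the A sphere: z² = 161.41² − (x + 122.2)² − (y − 82.4)² with x = 13.302, y = 3.211, so z ≈ 37.703 ≈ 37.7 km.
Check against D (with the unrounded solution): distance 93.17 ≈ 93.17 km. ✓

x ≈ 13.3 km, y ≈ 3.2 km, depth ≈ 37.7 km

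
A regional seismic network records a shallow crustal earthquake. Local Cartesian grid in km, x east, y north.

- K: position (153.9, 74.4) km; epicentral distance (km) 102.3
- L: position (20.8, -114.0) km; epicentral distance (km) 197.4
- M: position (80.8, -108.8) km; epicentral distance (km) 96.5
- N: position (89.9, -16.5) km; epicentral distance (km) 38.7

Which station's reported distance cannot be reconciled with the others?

L

Solve using three stations at a time. Using K, M, N (subtract circle equations pairwise → linear system) gives (x, y) ≈ (127.8, -24.5).
Distances from that point to each station vs reported:
  K: calculated 102.3 vs reported 102.3 → residual 0.0 km
  L: calculated 139.5 vs reported 197.4 → residual 57.9 km
  M: calculated 96.5 vs reported 96.5 → residual 0.0 km
  N: calculated 38.7 vs reported 38.7 → residual 0.0 km
K, M, N are mutually consistent (residuals ≈ 0); L is off by 57.9 km.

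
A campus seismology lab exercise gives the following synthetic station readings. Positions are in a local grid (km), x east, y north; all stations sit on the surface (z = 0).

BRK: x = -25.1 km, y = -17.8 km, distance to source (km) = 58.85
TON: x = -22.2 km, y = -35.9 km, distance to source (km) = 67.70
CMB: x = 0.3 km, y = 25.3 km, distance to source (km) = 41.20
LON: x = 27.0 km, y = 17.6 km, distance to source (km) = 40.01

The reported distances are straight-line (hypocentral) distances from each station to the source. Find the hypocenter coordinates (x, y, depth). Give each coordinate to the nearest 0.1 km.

Each station gives a sphere (x−x_i)² + (y−y_i)² + z² = d_i² (stations at z=0).
Subtracting the BRK sphere from TON and CMB: z² cancels, leaving linear equations in x and y:
5.8 x − 36.2 y = -285.17
50.8 x + 86.2 y = 1459.21
Solving: x ≈ 12.075, y ≈ 9.812 km (keep extra digits for the depth step; rounded: 12.1, 9.8).
Then from the BRK sphere: z² = 58.85² − (x + 25.1)² − (y + 17.8)² with x = 12.075, y = 9.812, so z ≈ 36.317 ≈ 36.3 km.
Check against LON (with the unrounded solution): distance 40.03 ≈ 40.01 km. ✓

(12.1, 9.8, 36.3)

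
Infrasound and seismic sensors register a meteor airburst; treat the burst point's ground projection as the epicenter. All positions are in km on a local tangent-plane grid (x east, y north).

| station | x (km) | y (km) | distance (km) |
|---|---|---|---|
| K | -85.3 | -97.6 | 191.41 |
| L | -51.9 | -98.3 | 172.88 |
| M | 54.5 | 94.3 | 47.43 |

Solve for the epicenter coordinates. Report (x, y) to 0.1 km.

Circle about each station: (x + 85.3)² + (y + 97.6)² = 191.41²; (x + 51.9)² + (y + 98.3)² = 172.88²; (x − 54.5)² + (y − 94.3)² = 47.43².
Subtracting the K equation from the L and M equations removes the quadratic terms:
66.8 x − 1.4 y = 2304.94
279.6 x + 383.8 y = 29449.07
Solving the 2×2 system: x ≈ 35.6, y ≈ 50.8 km.

35.6 km east, 50.8 km north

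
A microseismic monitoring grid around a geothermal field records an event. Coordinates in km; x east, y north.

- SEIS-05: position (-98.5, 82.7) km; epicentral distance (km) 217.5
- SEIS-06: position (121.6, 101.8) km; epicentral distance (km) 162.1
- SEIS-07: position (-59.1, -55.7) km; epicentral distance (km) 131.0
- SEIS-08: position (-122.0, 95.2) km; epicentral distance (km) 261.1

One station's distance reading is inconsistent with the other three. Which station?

SEIS-08

Solve using three stations at a time. Using SEIS-05, SEIS-06, SEIS-07 (subtract circle equations pairwise → linear system) gives (x, y) ≈ (71.9, -52.5).
Distances from that point to each station vs reported:
  SEIS-05: calculated 217.5 vs reported 217.5 → residual 0.0 km
  SEIS-06: calculated 162.1 vs reported 162.1 → residual 0.0 km
  SEIS-07: calculated 131.0 vs reported 131.0 → residual 0.0 km
  SEIS-08: calculated 243.7 vs reported 261.1 → residual 17.4 km
SEIS-05, SEIS-06, SEIS-07 are mutually consistent (residuals ≈ 0); SEIS-08 is off by 17.4 km.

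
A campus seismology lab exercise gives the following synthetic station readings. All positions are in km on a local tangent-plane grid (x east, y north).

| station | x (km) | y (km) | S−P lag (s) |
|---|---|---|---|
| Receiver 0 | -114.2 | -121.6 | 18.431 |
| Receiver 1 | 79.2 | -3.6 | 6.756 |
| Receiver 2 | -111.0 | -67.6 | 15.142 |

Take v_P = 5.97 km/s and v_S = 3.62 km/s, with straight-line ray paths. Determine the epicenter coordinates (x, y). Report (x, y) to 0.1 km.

Distance from S−P lag: d = Δt · v_P v_S / (v_P − v_S) = Δt · (5.97·3.62)/(5.97−3.62) ≈ 9.1963·Δt.
So d_Receiver 0 = 169.50, d_Receiver 1 = 62.13, d_Receiver 2 = 139.25 km.
Circle about each station: (x + 114.2)² + (y + 121.6)² = 169.50²; (x − 79.2)² + (y + 3.6)² = 62.13²; (x + 111.0)² + (y + 67.6)² = 139.25².
Subtracting pairs of circle equations eliminates x²+y² and gives linear equations (the radical axes):
386.8 x + 236.0 y = 3327.51
6.4 x + 108.0 y = -1597.75
Solving the 2×2 system: x ≈ 18.3, y ≈ -15.9 km.
Check against Receiver 0 (with the unrounded x, y): √((x + 114.2)²+(y + 121.6)²) = 169.50 ≈ 169.50 km. ✓

(18.3, -15.9)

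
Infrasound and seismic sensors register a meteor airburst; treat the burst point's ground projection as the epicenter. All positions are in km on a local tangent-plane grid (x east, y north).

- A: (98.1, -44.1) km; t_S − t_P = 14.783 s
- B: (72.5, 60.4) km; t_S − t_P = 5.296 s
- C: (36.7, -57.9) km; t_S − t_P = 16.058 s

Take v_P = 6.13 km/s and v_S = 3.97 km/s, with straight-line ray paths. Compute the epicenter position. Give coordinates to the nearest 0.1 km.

(69.6, 120.0)

Distance from S−P lag: d = Δt · v_P v_S / (v_P − v_S) = Δt · (6.13·3.97)/(6.13−3.97) ≈ 11.2667·Δt.
So d_A = 166.56, d_B = 59.67, d_C = 180.92 km.
Circle about each station: (x − 98.1)² + (y + 44.1)² = 166.56²; (x − 72.5)² + (y − 60.4)² = 59.67²; (x − 36.7)² + (y + 57.9)² = 180.92².
Subtracting the A equation from the B and C equations removes the quadratic terms:
-51.2 x + 209.0 y = 21517.71
-122.8 x − 27.6 y = -11858.93
Solving the 2×2 system: x ≈ 69.6, y ≈ 120.0 km.
Check against A (with the unrounded x, y): √((x − 98.1)²+(y + 44.1)²) = 166.56 ≈ 166.56 km. ✓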